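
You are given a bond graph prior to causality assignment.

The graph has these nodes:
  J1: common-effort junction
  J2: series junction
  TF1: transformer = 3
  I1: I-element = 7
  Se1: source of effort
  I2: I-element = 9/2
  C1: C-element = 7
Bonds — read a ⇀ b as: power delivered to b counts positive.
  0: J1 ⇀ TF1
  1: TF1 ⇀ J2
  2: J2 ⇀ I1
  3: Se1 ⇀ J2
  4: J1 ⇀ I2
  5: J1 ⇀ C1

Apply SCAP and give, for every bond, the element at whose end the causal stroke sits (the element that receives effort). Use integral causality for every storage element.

bond 3 stroke at J2  (Se1 fixes effort; stroke away)
bond 2 stroke at I1  (I1: I, integral causality)
bond 1 stroke at J2  (common-f at J2 fixed by 2)
bond 0 stroke at TF1  (TF1: transformer flips bond 1)
bond 4 stroke at I2  (prefer integral on I2)
bond 5 stroke at J1  (only one effort-in slot at J1)

#0 |TF1
#1 |J2
#2 |I1
#3 |J2
#4 |I2
#5 |J1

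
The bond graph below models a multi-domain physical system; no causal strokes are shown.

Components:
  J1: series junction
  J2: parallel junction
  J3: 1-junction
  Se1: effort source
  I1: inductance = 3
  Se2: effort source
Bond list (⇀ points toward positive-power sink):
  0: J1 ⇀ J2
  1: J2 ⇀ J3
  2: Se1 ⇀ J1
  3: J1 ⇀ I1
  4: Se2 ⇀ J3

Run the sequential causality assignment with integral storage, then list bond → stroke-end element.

#2 |J1  (Se1 (Se) sets effort on bond)
#4 |J3  (Se2 fixes effort; stroke away)
#1 |J2  (J3 needs exactly one f-in)
#0 |J1  (J2: bond 1 brought effort, rest push out)
#3 |I1  (J1 needs exactly one f-in)

β0 |J1
β1 |J2
β2 |J1
β3 |I1
β4 |J3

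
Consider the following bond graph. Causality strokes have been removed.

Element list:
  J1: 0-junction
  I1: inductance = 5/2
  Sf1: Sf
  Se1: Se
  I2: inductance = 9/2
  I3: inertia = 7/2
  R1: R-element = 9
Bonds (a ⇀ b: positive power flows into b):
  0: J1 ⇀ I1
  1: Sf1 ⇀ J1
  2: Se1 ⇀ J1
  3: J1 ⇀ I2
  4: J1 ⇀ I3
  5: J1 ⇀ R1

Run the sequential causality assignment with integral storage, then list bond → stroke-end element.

β0 →I1
β1 →Sf1
β2 →J1
β3 →I2
β4 →I3
β5 →R1

β1 stroke at Sf1  (Sf1 fixes flow; stroke at Sf1)
β2 stroke at J1  (source Se1 imposes e)
β0 stroke at I1  (J1: bond 2 brought effort, rest push out)
β3 stroke at I2  (J1 effort already set via bond 2)
β4 stroke at I3  (J1 effort already set via bond 2)
β5 stroke at R1  (J1: bond 2 brought effort, rest push out)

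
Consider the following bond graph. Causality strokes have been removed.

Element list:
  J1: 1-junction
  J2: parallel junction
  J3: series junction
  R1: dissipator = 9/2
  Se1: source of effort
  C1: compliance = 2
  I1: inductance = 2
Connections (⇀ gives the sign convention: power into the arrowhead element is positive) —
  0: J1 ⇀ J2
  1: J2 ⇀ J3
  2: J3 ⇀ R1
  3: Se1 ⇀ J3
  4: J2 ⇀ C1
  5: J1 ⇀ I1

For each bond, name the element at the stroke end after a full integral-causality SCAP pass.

b0 stroke→J1
b1 stroke→J3
b2 stroke→R1
b3 stroke→J3
b4 stroke→J2
b5 stroke→I1

bond 3 →J3  (Se1: effort source, stroke at far end)
bond 4 →J2  (C1 outputs effort q/C1)
bond 0 →J1  (J2: bond 4 brought effort, rest push out)
bond 1 →J3  (0-jn J2 has e-setter on 4)
bond 2 →R1  (J3 needs exactly one f-in)
bond 5 →I1  (closing 1-jn rule on J1)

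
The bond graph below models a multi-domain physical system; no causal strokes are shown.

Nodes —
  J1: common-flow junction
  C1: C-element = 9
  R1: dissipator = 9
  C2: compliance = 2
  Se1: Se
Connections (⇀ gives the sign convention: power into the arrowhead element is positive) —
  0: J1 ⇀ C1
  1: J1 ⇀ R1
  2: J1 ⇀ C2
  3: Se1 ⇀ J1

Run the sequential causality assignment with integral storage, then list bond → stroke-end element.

β3 stroke at J1  (Se1: effort source, stroke at far end)
β0 stroke at J1  (C1 integral (e out))
β2 stroke at J1  (C2 integral (e out))
β1 stroke at R1  (only one flow-in slot at J1)

bond 0 |J1
bond 1 |R1
bond 2 |J1
bond 3 |J1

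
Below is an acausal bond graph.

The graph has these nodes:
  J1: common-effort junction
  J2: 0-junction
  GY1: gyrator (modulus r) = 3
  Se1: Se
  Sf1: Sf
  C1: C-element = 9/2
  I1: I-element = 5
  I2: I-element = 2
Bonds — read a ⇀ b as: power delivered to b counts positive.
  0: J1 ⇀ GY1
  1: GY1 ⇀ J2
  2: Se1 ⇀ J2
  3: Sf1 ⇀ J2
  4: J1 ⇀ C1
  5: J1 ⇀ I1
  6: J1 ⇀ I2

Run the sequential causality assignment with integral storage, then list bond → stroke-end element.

b0 stroke→GY1
b1 stroke→GY1
b2 stroke→J2
b3 stroke→Sf1
b4 stroke→J1
b5 stroke→I1
b6 stroke→I2

bond 2 stroke→J2  (Se1 fixes effort; stroke away)
bond 3 stroke→Sf1  (Sf1: flow source, stroke at near end)
bond 1 stroke→GY1  (0-jn J2 has e-setter on 2)
bond 0 stroke→GY1  (GY GY1: same side as bond 1)
bond 4 stroke→J1  (C1 outputs effort q/C1)
bond 5 stroke→I1  (J1 effort already set via bond 4)
bond 6 stroke→I2  (J1: bond 4 brought effort, rest push out)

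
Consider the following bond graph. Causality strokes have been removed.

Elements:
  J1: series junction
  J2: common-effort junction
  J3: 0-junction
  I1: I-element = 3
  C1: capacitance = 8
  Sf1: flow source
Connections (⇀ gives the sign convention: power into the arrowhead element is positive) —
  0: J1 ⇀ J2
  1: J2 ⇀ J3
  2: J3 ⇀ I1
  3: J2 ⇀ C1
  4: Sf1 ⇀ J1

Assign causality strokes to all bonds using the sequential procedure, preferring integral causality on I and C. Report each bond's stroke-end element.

b4 stroke→Sf1  (Sf1 (Sf) sets flow on bond)
b0 stroke→J1  (J1: bond 4 brought flow, rest push out)
b2 stroke→I1  (prefer integral on I1)
b1 stroke→J3  (closing 0-jn rule on J3)
b3 stroke→J2  (J2 needs exactly one e-in)

#0 stroke at J1
#1 stroke at J3
#2 stroke at I1
#3 stroke at J2
#4 stroke at Sf1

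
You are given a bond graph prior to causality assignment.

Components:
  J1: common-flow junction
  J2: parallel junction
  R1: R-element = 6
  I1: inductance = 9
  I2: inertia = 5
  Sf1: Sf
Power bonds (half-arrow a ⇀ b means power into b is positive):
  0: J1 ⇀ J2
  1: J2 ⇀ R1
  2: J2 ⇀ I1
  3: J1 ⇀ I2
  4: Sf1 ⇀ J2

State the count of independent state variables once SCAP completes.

β4 |Sf1  (Sf1 (Sf) sets flow on bond)
β2 |I1  (I1: I, integral causality)
β3 |I2  (I2 integral (f out))
β0 |J1  (common-f at J1 fixed by 3)
β1 |J2  (J2 needs exactly one e-in)

2  (I1, I2 all integral)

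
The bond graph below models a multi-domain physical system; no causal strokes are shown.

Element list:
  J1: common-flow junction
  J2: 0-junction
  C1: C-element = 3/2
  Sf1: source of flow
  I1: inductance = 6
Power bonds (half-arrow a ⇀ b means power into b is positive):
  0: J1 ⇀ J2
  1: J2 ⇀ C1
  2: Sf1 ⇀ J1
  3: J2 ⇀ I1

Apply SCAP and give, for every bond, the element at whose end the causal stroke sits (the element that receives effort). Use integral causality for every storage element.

β2 stroke→Sf1  (source Sf1 imposes f)
β0 stroke→J1  (J1 flow already set via bond 2)
β1 stroke→J2  (C1 outputs effort q/C1)
β3 stroke→I1  (0-jn J2 has e-setter on 1)

β0 →J1
β1 →J2
β2 →Sf1
β3 →I1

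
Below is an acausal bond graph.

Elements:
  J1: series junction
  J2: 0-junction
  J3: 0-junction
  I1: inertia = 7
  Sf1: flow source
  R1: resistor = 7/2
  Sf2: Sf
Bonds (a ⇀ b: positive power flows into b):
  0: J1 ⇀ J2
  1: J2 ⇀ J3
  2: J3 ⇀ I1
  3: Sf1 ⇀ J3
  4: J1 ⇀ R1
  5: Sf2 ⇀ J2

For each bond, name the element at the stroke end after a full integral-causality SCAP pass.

#3 stroke at Sf1  (Sf1: flow source, stroke at near end)
#5 stroke at Sf2  (Sf2: flow source, stroke at near end)
#2 stroke at I1  (I1 integral (f out))
#1 stroke at J3  (J3 needs exactly one e-in)
#0 stroke at J2  (only one effort-in slot at J2)
#4 stroke at J1  (J1: bond 0 brought flow, rest push out)

b0 stroke at J2
b1 stroke at J3
b2 stroke at I1
b3 stroke at Sf1
b4 stroke at J1
b5 stroke at Sf2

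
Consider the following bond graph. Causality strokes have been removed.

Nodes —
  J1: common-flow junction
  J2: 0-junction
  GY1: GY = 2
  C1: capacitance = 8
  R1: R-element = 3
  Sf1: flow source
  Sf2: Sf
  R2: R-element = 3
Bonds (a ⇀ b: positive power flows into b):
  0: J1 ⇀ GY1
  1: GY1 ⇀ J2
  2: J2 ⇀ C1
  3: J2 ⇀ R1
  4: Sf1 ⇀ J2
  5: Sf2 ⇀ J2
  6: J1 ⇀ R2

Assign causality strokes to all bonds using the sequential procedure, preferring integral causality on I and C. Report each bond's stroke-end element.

β4 →Sf1  (Sf1 fixes flow; stroke at Sf1)
β5 →Sf2  (Sf2 fixes flow; stroke at Sf2)
β2 →J2  (C1 outputs effort q/C1)
β1 →GY1  (J2 effort already set via bond 2)
β3 →R1  (J2 effort already set via bond 2)
β0 →GY1  (through GY1, causality inverts; strokes same side of GY1)
β6 →J1  (J1: bond 0 brought flow, rest push out)

β0 stroke at GY1
β1 stroke at GY1
β2 stroke at J2
β3 stroke at R1
β4 stroke at Sf1
β5 stroke at Sf2
β6 stroke at J1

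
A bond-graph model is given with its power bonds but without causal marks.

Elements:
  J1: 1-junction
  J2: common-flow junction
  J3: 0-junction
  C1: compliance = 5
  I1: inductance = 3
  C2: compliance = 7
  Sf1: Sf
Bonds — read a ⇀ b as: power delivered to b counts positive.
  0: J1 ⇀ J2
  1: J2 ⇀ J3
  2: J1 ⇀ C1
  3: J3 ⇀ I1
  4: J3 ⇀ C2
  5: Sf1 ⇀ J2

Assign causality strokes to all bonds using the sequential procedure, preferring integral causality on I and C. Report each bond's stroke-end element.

#0 →J2
#1 →J2
#2 →J1
#3 →I1
#4 →J3
#5 →Sf1

β5 |Sf1  (Sf1 (Sf) sets flow on bond)
β0 |J2  (J2 flow already set via bond 5)
β1 |J2  (J2: bond 5 brought flow, rest push out)
β2 |J1  (1-jn J1 has f-setter on 0)
β3 |I1  (prefer integral on I1)
β4 |J3  (only one effort-in slot at J3)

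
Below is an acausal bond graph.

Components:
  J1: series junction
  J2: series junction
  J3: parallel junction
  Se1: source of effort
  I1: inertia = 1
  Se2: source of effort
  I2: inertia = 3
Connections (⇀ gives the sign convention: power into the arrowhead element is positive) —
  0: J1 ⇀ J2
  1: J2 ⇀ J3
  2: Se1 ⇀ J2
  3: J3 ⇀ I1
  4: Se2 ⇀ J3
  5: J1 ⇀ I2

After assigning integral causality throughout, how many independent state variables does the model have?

b2 →J2  (Se1 (Se) sets effort on bond)
b4 →J3  (source Se2 imposes e)
b1 →J2  (J3: bond 4 brought effort, rest push out)
b3 →I1  (0-jn J3 has e-setter on 4)
b0 →J1  (J2: last free bond brings flow in)
b5 →I2  (only one flow-in slot at J1)

2  (I1, I2 all integral)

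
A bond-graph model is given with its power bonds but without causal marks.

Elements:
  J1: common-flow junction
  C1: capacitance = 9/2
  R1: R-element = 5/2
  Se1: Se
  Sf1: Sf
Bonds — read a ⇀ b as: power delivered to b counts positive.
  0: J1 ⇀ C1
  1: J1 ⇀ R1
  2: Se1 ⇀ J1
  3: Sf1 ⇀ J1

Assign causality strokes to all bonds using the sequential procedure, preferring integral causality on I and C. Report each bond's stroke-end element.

#2 →J1  (Se1 fixes effort; stroke away)
#3 →Sf1  (Sf1 (Sf) sets flow on bond)
#0 →J1  (J1: bond 3 brought flow, rest push out)
#1 →J1  (J1 flow already set via bond 3)

bond 0 stroke→J1
bond 1 stroke→J1
bond 2 stroke→J1
bond 3 stroke→Sf1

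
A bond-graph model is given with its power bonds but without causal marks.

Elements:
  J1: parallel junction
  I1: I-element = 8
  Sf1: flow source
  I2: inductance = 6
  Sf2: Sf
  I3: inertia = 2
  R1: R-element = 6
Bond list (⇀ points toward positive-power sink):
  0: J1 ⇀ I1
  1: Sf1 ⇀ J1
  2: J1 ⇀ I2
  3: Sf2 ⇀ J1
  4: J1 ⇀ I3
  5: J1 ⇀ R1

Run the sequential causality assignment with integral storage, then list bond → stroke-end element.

#0 |I1
#1 |Sf1
#2 |I2
#3 |Sf2
#4 |I3
#5 |J1

b1 →Sf1  (Sf1: flow source, stroke at near end)
b3 →Sf2  (Sf2 (Sf) sets flow on bond)
b0 →I1  (I1 integral (f out))
b2 →I2  (I2 integral (f out))
b4 →I3  (prefer integral on I3)
b5 →J1  (J1: last free bond brings effort in)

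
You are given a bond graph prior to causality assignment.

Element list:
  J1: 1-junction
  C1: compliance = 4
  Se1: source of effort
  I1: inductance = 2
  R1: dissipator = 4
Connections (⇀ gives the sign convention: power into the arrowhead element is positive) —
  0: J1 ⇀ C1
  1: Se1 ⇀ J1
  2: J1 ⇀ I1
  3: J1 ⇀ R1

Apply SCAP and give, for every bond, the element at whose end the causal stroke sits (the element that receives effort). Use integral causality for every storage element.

#0 stroke→J1
#1 stroke→J1
#2 stroke→I1
#3 stroke→J1

bond 1 stroke→J1  (Se1: effort source, stroke at far end)
bond 0 stroke→J1  (C1 outputs effort q/C1)
bond 2 stroke→I1  (I1 outputs flow p/I1)
bond 3 stroke→J1  (J1: bond 2 brought flow, rest push out)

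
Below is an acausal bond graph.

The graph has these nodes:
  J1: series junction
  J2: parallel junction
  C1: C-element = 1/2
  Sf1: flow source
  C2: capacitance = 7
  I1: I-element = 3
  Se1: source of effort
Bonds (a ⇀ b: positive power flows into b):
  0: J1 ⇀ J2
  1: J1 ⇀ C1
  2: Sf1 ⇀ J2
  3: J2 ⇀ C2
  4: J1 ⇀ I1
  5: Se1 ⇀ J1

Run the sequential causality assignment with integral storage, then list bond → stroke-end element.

β2 stroke→Sf1  (Sf1 (Sf) sets flow on bond)
β5 stroke→J1  (Se1: effort source, stroke at far end)
β1 stroke→J1  (C1: C, integral causality)
β3 stroke→J2  (C2: C, integral causality)
β0 stroke→J1  (0-jn J2 has e-setter on 3)
β4 stroke→I1  (closing 1-jn rule on J1)

#0 →J1
#1 →J1
#2 →Sf1
#3 →J2
#4 →I1
#5 →J1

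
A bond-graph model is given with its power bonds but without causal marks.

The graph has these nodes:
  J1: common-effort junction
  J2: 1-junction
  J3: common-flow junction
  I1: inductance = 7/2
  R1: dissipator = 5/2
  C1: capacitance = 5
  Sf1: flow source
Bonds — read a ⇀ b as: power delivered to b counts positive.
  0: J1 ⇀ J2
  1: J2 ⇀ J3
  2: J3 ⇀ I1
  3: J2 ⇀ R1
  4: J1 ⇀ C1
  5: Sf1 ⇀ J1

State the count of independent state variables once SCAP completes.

2  (C1, I1 all integral)

#5 |Sf1  (Sf1 (Sf) sets flow on bond)
#2 |I1  (I1: I, integral causality)
#1 |J3  (common-f at J3 fixed by 2)
#0 |J2  (1-jn J2 has f-setter on 1)
#3 |J2  (J2: bond 1 brought flow, rest push out)
#4 |J1  (only one effort-in slot at J1)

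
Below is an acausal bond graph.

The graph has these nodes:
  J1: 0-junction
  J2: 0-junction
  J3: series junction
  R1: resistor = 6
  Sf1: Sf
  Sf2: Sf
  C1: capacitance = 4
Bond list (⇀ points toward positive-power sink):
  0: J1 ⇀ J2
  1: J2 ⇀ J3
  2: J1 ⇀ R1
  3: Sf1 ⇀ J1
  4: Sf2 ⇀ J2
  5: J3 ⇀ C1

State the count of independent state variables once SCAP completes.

1  (C1 all integral)

#3 →Sf1  (Sf1 fixes flow; stroke at Sf1)
#4 →Sf2  (Sf2: flow source, stroke at near end)
#5 →J3  (C1: C, integral causality)
#1 →J2  (J3: last free bond brings flow in)
#0 →J1  (J2: bond 1 brought effort, rest push out)
#2 →R1  (J1: bond 0 brought effort, rest push out)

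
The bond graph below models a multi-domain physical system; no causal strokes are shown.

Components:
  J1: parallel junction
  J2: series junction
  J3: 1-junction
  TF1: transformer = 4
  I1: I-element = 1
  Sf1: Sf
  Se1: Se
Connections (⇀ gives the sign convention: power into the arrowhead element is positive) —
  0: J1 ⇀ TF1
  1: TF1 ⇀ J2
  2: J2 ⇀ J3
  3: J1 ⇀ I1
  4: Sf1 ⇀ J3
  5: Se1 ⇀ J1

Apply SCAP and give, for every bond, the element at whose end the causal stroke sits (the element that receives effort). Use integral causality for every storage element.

bond 4 |Sf1  (source Sf1 imposes f)
bond 5 |J1  (Se1 fixes effort; stroke away)
bond 0 |TF1  (J1 effort already set via bond 5)
bond 3 |I1  (J1: bond 5 brought effort, rest push out)
bond 2 |J3  (1-jn J3 has f-setter on 4)
bond 1 |J2  (TF TF1: opposite of bond 0)

#0 stroke→TF1
#1 stroke→J2
#2 stroke→J3
#3 stroke→I1
#4 stroke→Sf1
#5 stroke→J1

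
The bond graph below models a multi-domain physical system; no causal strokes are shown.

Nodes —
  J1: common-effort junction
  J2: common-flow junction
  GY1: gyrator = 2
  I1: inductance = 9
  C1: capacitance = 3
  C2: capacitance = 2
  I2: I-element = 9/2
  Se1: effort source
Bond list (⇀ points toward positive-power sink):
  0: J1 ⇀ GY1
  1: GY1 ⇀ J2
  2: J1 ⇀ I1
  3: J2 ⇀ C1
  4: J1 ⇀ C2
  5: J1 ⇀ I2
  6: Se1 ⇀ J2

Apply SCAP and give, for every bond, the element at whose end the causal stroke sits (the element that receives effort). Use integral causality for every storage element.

β0 stroke at GY1
β1 stroke at GY1
β2 stroke at I1
β3 stroke at J2
β4 stroke at J1
β5 stroke at I2
β6 stroke at J2

b6 stroke at J2  (Se1: effort source, stroke at far end)
b2 stroke at I1  (I1 integral (f out))
b3 stroke at J2  (C1 integral (e out))
b1 stroke at GY1  (closing 1-jn rule on J2)
b0 stroke at GY1  (GY GY1: same side as bond 1)
b4 stroke at J1  (C2 integral (e out))
b5 stroke at I2  (0-jn J1 has e-setter on 4)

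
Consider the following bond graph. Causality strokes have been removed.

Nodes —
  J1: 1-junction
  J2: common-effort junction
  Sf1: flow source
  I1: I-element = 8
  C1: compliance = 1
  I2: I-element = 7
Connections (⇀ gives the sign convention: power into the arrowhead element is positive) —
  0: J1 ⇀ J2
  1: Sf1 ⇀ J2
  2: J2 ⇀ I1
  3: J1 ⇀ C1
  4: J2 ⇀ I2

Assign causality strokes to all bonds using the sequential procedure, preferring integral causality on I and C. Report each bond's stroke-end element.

#0 stroke at J2
#1 stroke at Sf1
#2 stroke at I1
#3 stroke at J1
#4 stroke at I2

β1 |Sf1  (Sf1 fixes flow; stroke at Sf1)
β2 |I1  (prefer integral on I1)
β3 |J1  (prefer integral on C1)
β0 |J2  (J1: last free bond brings flow in)
β4 |I2  (J2: bond 0 brought effort, rest push out)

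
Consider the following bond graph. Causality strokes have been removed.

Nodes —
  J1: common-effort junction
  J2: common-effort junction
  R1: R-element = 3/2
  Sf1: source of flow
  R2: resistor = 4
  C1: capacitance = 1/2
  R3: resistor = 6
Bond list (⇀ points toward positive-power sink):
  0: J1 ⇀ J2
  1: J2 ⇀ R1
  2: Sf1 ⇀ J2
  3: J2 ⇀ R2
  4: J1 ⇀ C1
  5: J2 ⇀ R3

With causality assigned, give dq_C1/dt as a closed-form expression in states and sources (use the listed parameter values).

dq_C1/dt = F_Sf1 - 13*q_C1/6

β2 stroke at Sf1  (Sf1 (Sf) sets flow on bond)
β4 stroke at J1  (C1: C, integral causality)
β0 stroke at J2  (0-jn J1 has e-setter on 4)
β1 stroke at R1  (0-jn J2 has e-setter on 0)
β3 stroke at R2  (J2 effort already set via bond 0)
β5 stroke at R3  (0-jn J2 has e-setter on 0)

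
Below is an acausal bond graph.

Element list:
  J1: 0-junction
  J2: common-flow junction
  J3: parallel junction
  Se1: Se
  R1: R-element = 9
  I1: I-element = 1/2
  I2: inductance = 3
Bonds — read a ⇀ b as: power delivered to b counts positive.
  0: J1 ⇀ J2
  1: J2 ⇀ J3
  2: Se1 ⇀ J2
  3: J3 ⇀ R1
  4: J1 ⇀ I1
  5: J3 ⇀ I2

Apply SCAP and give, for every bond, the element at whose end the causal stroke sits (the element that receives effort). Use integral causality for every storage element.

β2 →J2  (Se1 fixes effort; stroke away)
β4 →I1  (prefer integral on I1)
β0 →J1  (closing 0-jn rule on J1)
β1 →J2  (1-jn J2 has f-setter on 0)
β5 →I2  (I2: I, integral causality)
β3 →J3  (J3 needs exactly one e-in)

bond 0 |J1
bond 1 |J2
bond 2 |J2
bond 3 |J3
bond 4 |I1
bond 5 |I2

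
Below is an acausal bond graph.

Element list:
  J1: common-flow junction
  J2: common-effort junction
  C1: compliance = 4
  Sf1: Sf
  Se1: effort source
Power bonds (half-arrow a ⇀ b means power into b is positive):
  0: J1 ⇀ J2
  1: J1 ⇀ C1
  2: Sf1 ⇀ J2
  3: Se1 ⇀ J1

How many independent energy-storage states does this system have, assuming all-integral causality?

bond 2 stroke at Sf1  (Sf1 (Sf) sets flow on bond)
bond 3 stroke at J1  (Se1: effort source, stroke at far end)
bond 0 stroke at J2  (J2 needs exactly one e-in)
bond 1 stroke at J1  (J1: bond 0 brought flow, rest push out)

1  (C1 all integral)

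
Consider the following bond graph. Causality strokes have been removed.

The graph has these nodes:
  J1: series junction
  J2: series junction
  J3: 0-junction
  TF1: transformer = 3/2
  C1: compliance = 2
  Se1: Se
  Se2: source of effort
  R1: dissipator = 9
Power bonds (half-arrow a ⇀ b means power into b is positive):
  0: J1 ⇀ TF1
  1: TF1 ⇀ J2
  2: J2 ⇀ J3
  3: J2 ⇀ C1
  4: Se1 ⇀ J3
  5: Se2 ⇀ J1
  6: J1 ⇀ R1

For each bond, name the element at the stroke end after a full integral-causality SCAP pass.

β4 stroke→J3  (Se1: effort source, stroke at far end)
β5 stroke→J1  (Se2 (Se) sets effort on bond)
β2 stroke→J2  (common-e at J3 fixed by 4)
β3 stroke→J2  (C1: C, integral causality)
β1 stroke→TF1  (closing 1-jn rule on J2)
β0 stroke→J1  (through TF1, causality passes straight; one stroke at TF1)
β6 stroke→R1  (only one flow-in slot at J1)

bond 0 stroke at J1
bond 1 stroke at TF1
bond 2 stroke at J2
bond 3 stroke at J2
bond 4 stroke at J3
bond 5 stroke at J1
bond 6 stroke at R1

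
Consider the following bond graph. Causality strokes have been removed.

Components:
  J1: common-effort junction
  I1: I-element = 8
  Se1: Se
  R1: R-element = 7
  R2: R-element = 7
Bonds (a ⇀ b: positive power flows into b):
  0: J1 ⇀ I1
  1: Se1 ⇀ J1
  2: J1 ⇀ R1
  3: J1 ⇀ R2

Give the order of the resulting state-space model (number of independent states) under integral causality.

bond 1 →J1  (Se1: effort source, stroke at far end)
bond 0 →I1  (0-jn J1 has e-setter on 1)
bond 2 →R1  (common-e at J1 fixed by 1)
bond 3 →R2  (0-jn J1 has e-setter on 1)

1  (I1 all integral)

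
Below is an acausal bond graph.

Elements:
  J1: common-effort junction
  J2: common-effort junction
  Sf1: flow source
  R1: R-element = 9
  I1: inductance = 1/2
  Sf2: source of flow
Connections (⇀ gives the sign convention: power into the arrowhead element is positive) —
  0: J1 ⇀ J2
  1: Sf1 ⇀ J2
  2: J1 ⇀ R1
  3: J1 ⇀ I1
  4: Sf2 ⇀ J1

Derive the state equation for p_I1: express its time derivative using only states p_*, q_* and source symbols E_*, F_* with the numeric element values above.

dp_I1/dt = 9*F_Sf1 + 9*F_Sf2 - 18*p_I1

#1 →Sf1  (Sf1: flow source, stroke at near end)
#4 →Sf2  (source Sf2 imposes f)
#0 →J2  (J2: last free bond brings effort in)
#3 →I1  (I1 integral (f out))
#2 →J1  (J1 needs exactly one e-in)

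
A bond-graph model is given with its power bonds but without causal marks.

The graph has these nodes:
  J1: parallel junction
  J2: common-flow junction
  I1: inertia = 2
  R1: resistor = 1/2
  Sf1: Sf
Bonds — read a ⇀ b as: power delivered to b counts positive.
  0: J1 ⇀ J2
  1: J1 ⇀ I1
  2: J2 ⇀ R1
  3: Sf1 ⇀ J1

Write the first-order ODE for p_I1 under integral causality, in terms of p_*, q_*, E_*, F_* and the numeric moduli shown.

dp_I1/dt = F_Sf1/2 - p_I1/4

#3 →Sf1  (Sf1 (Sf) sets flow on bond)
#1 →I1  (prefer integral on I1)
#0 →J1  (only one effort-in slot at J1)
#2 →J2  (common-f at J2 fixed by 0)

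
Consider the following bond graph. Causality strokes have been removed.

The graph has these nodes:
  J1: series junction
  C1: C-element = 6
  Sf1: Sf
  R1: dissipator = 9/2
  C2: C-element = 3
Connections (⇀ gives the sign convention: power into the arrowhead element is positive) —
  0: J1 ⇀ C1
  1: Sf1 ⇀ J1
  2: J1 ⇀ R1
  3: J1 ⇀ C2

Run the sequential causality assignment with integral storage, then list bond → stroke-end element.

#0 stroke at J1
#1 stroke at Sf1
#2 stroke at J1
#3 stroke at J1

#1 stroke at Sf1  (Sf1 fixes flow; stroke at Sf1)
#0 stroke at J1  (1-jn J1 has f-setter on 1)
#2 stroke at J1  (common-f at J1 fixed by 1)
#3 stroke at J1  (J1 flow already set via bond 1)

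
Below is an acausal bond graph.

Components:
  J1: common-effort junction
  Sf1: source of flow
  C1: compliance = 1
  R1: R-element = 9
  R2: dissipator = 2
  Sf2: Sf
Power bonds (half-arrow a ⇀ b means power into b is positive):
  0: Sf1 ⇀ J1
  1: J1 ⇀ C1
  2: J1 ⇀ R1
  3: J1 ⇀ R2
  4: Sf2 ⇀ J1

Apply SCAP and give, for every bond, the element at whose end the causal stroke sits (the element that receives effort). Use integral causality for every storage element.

b0 →Sf1  (source Sf1 imposes f)
b4 →Sf2  (Sf2 (Sf) sets flow on bond)
b1 →J1  (prefer integral on C1)
b2 →R1  (0-jn J1 has e-setter on 1)
b3 →R2  (0-jn J1 has e-setter on 1)

#0 →Sf1
#1 →J1
#2 →R1
#3 →R2
#4 →Sf2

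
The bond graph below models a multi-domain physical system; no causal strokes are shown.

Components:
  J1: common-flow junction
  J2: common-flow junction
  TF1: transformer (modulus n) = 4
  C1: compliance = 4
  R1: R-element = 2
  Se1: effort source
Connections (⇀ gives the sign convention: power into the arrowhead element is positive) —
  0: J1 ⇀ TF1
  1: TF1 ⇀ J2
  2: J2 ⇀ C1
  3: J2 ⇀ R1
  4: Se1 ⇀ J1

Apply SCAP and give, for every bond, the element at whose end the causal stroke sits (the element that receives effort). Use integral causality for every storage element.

β0 stroke→TF1
β1 stroke→J2
β2 stroke→J2
β3 stroke→R1
β4 stroke→J1

bond 4 stroke→J1  (source Se1 imposes e)
bond 0 stroke→TF1  (closing 1-jn rule on J1)
bond 1 stroke→J2  (through TF1, causality passes straight; one stroke at TF1)
bond 2 stroke→J2  (C1 outputs effort q/C1)
bond 3 stroke→R1  (only one flow-in slot at J2)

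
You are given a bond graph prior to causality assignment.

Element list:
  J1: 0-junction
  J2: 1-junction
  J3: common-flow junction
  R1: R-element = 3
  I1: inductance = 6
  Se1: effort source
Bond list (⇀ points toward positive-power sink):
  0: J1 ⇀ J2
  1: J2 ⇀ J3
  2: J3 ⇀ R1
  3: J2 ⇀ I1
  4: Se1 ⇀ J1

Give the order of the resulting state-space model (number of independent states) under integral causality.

b4 →J1  (Se1 (Se) sets effort on bond)
b0 →J2  (J1 effort already set via bond 4)
b3 →I1  (I1 outputs flow p/I1)
b1 →J2  (common-f at J2 fixed by 3)
b2 →J3  (J3 flow already set via bond 1)

1  (I1 all integral)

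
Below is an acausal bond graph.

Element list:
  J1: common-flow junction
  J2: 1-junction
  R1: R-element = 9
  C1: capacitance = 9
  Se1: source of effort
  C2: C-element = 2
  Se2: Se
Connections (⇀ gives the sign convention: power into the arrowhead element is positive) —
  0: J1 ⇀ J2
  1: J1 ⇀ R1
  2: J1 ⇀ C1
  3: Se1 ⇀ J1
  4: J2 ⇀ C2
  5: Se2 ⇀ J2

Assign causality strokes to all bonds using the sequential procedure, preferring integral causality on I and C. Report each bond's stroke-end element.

#0 →J1
#1 →R1
#2 →J1
#3 →J1
#4 →J2
#5 →J2

b3 |J1  (source Se1 imposes e)
b5 |J2  (Se2 fixes effort; stroke away)
b2 |J1  (C1: C, integral causality)
b4 |J2  (C2 integral (e out))
b0 |J1  (J2 needs exactly one f-in)
b1 |R1  (J1 needs exactly one f-in)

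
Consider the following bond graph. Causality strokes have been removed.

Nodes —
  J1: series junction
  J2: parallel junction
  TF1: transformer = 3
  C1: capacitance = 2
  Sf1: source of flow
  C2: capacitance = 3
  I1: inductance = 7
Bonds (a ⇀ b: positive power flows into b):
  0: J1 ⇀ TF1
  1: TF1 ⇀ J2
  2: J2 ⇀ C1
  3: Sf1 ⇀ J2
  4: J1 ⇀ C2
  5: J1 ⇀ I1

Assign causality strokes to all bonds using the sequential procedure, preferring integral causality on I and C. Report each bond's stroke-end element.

β3 →Sf1  (Sf1: flow source, stroke at near end)
β2 →J2  (C1 integral (e out))
β1 →TF1  (0-jn J2 has e-setter on 2)
β0 →J1  (TF TF1: opposite of bond 1)
β4 →J1  (C2 outputs effort q/C2)
β5 →I1  (J1 needs exactly one f-in)

b0 |J1
b1 |TF1
b2 |J2
b3 |Sf1
b4 |J1
b5 |I1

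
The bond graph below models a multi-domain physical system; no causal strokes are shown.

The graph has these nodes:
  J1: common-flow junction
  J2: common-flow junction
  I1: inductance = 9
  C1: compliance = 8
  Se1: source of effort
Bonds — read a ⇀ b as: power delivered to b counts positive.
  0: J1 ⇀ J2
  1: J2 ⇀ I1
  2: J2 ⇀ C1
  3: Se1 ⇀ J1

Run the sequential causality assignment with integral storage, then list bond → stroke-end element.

bond 3 |J1  (Se1 fixes effort; stroke away)
bond 0 |J2  (closing 1-jn rule on J1)
bond 1 |I1  (I1 outputs flow p/I1)
bond 2 |J2  (1-jn J2 has f-setter on 1)

bond 0 stroke at J2
bond 1 stroke at I1
bond 2 stroke at J2
bond 3 stroke at J1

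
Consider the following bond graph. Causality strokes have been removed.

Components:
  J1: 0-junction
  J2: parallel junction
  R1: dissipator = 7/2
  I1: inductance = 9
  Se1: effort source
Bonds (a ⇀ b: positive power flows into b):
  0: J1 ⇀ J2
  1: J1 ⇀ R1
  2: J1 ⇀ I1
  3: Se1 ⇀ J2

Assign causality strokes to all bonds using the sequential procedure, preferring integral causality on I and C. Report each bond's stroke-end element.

β0 |J1
β1 |R1
β2 |I1
β3 |J2

bond 3 →J2  (source Se1 imposes e)
bond 0 →J1  (0-jn J2 has e-setter on 3)
bond 1 →R1  (0-jn J1 has e-setter on 0)
bond 2 →I1  (common-e at J1 fixed by 0)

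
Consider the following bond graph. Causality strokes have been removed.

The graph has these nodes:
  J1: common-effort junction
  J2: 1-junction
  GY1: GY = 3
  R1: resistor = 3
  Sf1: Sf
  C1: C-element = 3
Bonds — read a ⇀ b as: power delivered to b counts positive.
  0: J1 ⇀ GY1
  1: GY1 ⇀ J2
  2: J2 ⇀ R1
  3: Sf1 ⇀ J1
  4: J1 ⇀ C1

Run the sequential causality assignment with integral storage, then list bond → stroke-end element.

bond 3 stroke→Sf1  (Sf1 fixes flow; stroke at Sf1)
bond 4 stroke→J1  (C1: C, integral causality)
bond 0 stroke→GY1  (J1: bond 4 brought effort, rest push out)
bond 1 stroke→GY1  (GY1 both-in/both-out from 0)
bond 2 stroke→J2  (J2: bond 1 brought flow, rest push out)

#0 →GY1
#1 →GY1
#2 →J2
#3 →Sf1
#4 →J1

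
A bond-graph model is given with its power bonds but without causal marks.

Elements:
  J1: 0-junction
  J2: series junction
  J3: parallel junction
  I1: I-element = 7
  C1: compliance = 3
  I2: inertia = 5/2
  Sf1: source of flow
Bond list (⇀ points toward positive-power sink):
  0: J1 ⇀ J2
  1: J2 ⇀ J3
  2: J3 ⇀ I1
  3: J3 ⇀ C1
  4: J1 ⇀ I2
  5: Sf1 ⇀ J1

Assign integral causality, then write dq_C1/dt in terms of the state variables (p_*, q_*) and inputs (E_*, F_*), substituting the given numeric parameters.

dq_C1/dt = F_Sf1 - p_I1/7 - 2*p_I2/5

bond 5 stroke at Sf1  (Sf1 fixes flow; stroke at Sf1)
bond 2 stroke at I1  (prefer integral on I1)
bond 3 stroke at J3  (C1: C, integral causality)
bond 1 stroke at J2  (J3: bond 3 brought effort, rest push out)
bond 0 stroke at J1  (closing 1-jn rule on J2)
bond 4 stroke at I2  (0-jn J1 has e-setter on 0)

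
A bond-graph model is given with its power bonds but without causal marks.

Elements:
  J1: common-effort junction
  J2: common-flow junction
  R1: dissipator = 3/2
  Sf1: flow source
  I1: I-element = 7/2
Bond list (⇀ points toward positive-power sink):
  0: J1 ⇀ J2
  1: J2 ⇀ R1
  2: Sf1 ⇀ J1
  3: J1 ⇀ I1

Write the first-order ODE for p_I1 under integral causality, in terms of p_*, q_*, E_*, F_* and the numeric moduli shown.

bond 2 stroke→Sf1  (Sf1 (Sf) sets flow on bond)
bond 3 stroke→I1  (prefer integral on I1)
bond 0 stroke→J1  (only one effort-in slot at J1)
bond 1 stroke→J2  (J2: bond 0 brought flow, rest push out)

dp_I1/dt = 3*F_Sf1/2 - 3*p_I1/7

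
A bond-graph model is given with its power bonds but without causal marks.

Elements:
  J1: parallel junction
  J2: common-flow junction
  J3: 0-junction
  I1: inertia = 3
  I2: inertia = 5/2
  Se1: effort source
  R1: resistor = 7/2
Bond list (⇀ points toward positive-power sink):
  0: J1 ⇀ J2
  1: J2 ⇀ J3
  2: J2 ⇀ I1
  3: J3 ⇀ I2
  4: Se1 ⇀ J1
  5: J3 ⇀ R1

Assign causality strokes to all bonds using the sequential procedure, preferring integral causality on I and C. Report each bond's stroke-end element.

b4 →J1  (Se1: effort source, stroke at far end)
b0 →J2  (J1 effort already set via bond 4)
b2 →I1  (I1 outputs flow p/I1)
b1 →J2  (1-jn J2 has f-setter on 2)
b3 →I2  (I2 outputs flow p/I2)
b5 →J3  (only one effort-in slot at J3)

b0 |J2
b1 |J2
b2 |I1
b3 |I2
b4 |J1
b5 |J3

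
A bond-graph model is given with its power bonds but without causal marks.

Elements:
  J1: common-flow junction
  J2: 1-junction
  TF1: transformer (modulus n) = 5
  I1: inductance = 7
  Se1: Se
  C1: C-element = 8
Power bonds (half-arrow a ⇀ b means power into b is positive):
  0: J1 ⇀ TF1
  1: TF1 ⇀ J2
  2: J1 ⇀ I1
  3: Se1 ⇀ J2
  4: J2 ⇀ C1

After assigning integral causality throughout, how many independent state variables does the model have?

β3 →J2  (Se1 (Se) sets effort on bond)
β2 →I1  (I1: I, integral causality)
β0 →J1  (1-jn J1 has f-setter on 2)
β1 →TF1  (through TF1, causality passes straight; one stroke at TF1)
β4 →J2  (J2 flow already set via bond 1)

2  (C1, I1 all integral)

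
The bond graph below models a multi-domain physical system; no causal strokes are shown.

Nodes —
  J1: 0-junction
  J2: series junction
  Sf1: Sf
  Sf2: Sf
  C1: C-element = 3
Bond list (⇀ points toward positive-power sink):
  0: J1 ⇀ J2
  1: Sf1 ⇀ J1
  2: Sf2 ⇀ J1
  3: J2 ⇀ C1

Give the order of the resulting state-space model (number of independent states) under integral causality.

β1 →Sf1  (Sf1 (Sf) sets flow on bond)
β2 →Sf2  (Sf2 fixes flow; stroke at Sf2)
β0 →J1  (closing 0-jn rule on J1)
β3 →J2  (J2 flow already set via bond 0)

1  (C1 all integral)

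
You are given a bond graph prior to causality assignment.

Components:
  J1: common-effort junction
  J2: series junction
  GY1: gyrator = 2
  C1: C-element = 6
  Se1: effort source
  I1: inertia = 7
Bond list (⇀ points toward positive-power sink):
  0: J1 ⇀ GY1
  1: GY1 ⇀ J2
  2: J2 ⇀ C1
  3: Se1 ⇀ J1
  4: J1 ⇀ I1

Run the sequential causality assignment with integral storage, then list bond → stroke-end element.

b3 stroke at J1  (Se1 fixes effort; stroke away)
b0 stroke at GY1  (common-e at J1 fixed by 3)
b4 stroke at I1  (common-e at J1 fixed by 3)
b1 stroke at GY1  (through GY1, causality inverts; strokes same side of GY1)
b2 stroke at J2  (common-f at J2 fixed by 1)

β0 |GY1
β1 |GY1
β2 |J2
β3 |J1
β4 |I1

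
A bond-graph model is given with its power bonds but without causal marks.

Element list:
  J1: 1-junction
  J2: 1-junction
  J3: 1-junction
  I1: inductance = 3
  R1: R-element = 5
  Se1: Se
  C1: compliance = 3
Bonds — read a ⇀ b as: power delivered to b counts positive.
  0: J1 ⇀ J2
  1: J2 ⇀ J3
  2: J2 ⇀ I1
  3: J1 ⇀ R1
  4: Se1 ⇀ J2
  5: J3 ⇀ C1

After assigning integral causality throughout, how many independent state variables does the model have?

β4 stroke→J2  (Se1 fixes effort; stroke away)
β2 stroke→I1  (I1 integral (f out))
β0 stroke→J2  (J2: bond 2 brought flow, rest push out)
β1 stroke→J2  (J2 flow already set via bond 2)
β5 stroke→J3  (common-f at J3 fixed by 1)
β3 stroke→J1  (common-f at J1 fixed by 0)

2  (C1, I1 all integral)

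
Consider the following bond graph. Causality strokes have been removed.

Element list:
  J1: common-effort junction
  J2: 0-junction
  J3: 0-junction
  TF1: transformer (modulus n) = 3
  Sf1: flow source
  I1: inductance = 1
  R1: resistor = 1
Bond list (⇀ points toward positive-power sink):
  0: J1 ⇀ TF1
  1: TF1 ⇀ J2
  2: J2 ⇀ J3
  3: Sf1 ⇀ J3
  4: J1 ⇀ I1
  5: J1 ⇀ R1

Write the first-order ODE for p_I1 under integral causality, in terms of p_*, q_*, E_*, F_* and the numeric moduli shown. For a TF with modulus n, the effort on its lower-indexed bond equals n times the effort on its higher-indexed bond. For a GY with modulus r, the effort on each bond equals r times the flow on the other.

dp_I1/dt = F_Sf1/3 - p_I1

#3 |Sf1  (Sf1 (Sf) sets flow on bond)
#2 |J3  (J3: last free bond brings effort in)
#1 |J2  (only one effort-in slot at J2)
#0 |TF1  (through TF1, causality passes straight; one stroke at TF1)
#4 |I1  (I1: I, integral causality)
#5 |J1  (only one effort-in slot at J1)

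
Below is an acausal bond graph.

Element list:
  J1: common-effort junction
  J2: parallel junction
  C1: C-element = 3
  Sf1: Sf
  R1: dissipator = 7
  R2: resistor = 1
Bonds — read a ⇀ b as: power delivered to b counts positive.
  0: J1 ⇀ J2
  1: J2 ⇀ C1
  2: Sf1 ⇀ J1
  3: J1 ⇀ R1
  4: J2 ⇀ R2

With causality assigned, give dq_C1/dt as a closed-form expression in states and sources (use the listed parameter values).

dq_C1/dt = F_Sf1 - 8*q_C1/21

#2 →Sf1  (Sf1 (Sf) sets flow on bond)
#1 →J2  (prefer integral on C1)
#0 →J1  (0-jn J2 has e-setter on 1)
#4 →R2  (0-jn J2 has e-setter on 1)
#3 →R1  (0-jn J1 has e-setter on 0)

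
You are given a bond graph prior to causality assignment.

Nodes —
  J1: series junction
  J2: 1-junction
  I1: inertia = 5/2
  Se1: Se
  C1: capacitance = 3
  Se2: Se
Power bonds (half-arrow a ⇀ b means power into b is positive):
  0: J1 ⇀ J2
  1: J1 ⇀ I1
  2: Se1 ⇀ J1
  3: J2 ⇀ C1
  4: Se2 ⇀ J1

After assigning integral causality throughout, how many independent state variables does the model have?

2  (C1, I1 all integral)

β2 →J1  (source Se1 imposes e)
β4 →J1  (Se2: effort source, stroke at far end)
β1 →I1  (I1 integral (f out))
β0 →J1  (common-f at J1 fixed by 1)
β3 →J2  (1-jn J2 has f-setter on 0)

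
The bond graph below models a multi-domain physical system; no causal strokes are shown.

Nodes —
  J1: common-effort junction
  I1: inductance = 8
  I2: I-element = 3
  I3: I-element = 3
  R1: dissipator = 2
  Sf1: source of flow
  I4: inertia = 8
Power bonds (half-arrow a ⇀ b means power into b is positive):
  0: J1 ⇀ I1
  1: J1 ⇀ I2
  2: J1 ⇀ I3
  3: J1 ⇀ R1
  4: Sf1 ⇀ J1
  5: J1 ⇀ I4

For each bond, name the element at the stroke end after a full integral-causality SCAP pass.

β4 |Sf1  (source Sf1 imposes f)
β0 |I1  (I1 integral (f out))
β1 |I2  (I2 outputs flow p/I2)
β2 |I3  (prefer integral on I3)
β5 |I4  (I4 integral (f out))
β3 |J1  (J1 needs exactly one e-in)

#0 →I1
#1 →I2
#2 →I3
#3 →J1
#4 →Sf1
#5 →I4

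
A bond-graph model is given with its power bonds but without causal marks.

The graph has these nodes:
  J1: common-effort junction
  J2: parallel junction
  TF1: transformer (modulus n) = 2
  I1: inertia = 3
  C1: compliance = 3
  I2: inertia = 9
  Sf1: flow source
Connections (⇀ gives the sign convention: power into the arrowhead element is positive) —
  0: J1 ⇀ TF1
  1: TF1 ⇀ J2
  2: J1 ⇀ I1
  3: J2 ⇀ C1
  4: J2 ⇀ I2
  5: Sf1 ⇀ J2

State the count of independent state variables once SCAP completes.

b5 stroke at Sf1  (Sf1 fixes flow; stroke at Sf1)
b2 stroke at I1  (prefer integral on I1)
b0 stroke at J1  (J1: last free bond brings effort in)
b1 stroke at TF1  (TF1: transformer flips bond 0)
b3 stroke at J2  (C1: C, integral causality)
b4 stroke at I2  (J2: bond 3 brought effort, rest push out)

3  (C1, I1, I2 all integral)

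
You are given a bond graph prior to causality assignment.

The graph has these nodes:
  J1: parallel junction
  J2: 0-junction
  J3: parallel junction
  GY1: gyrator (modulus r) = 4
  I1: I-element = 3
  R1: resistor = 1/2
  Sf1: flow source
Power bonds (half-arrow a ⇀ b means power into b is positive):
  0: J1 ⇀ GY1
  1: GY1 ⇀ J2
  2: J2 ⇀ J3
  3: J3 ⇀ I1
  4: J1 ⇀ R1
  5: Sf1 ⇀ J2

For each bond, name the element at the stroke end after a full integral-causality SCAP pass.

b0 |J1
b1 |J2
b2 |J3
b3 |I1
b4 |R1
b5 |Sf1

bond 5 |Sf1  (Sf1 (Sf) sets flow on bond)
bond 3 |I1  (I1: I, integral causality)
bond 2 |J3  (J3 needs exactly one e-in)
bond 1 |J2  (only one effort-in slot at J2)
bond 0 |J1  (GY1 both-in/both-out from 1)
bond 4 |R1  (0-jn J1 has e-setter on 0)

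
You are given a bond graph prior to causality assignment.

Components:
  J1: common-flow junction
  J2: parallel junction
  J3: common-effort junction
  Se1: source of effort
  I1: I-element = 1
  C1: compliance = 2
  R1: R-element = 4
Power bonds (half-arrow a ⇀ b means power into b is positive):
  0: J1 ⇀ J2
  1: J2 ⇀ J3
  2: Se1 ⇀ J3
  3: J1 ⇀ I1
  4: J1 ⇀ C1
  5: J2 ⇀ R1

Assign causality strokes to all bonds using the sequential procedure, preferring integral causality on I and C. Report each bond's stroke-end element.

b0 |J1
b1 |J2
b2 |J3
b3 |I1
b4 |J1
b5 |R1

β2 stroke→J3  (Se1: effort source, stroke at far end)
β1 stroke→J2  (common-e at J3 fixed by 2)
β0 stroke→J1  (J2: bond 1 brought effort, rest push out)
β5 stroke→R1  (0-jn J2 has e-setter on 1)
β3 stroke→I1  (I1 integral (f out))
β4 stroke→J1  (J1 flow already set via bond 3)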